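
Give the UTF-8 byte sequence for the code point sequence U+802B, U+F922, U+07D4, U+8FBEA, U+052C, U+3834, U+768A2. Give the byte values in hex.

U+802B: 3-byte form → E8 80 AB.
U+F922: 3-byte form → EF A4 A2.
U+07D4: 2-byte form → DF 94.
U+8FBEA: 4-byte form → F2 8F AF AA.
U+052C: 2-byte form → D4 AC.
U+3834: 3-byte form → E3 A0 B4.
U+768A2: 4-byte form → F1 B6 A2 A2.
Concatenated (21 bytes): E8 80 AB EF A4 A2 DF 94 F2 8F AF AA D4 AC E3 A0 B4 F1 B6 A2 A2.

E8 80 AB EF A4 A2 DF 94 F2 8F AF AA D4 AC E3 A0 B4 F1 B6 A2 A2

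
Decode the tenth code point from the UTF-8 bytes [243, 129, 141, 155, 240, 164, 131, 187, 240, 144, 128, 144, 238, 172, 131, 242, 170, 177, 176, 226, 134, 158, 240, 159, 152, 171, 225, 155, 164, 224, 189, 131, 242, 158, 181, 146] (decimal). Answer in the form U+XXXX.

U+9ED52

Offset 0: leading byte 0xF3 = 11110011 → 4-byte char #1 = F3 81 8D 9B.
Offset 4: leading byte 0xF0 = 11110000 → 4-byte char #2 = F0 A4 83 BB.
Offset 8: leading byte 0xF0 = 11110000 → 4-byte char #3 = F0 90 80 90.
Offset 12: leading byte 0xEE = 11101110 → 3-byte char #4 = EE AC 83.
Offset 15: leading byte 0xF2 = 11110010 → 4-byte char #5 = F2 AA B1 B0.
Offset 19: leading byte 0xE2 = 11100010 → 3-byte char #6 = E2 86 9E.
Offset 22: leading byte 0xF0 = 11110000 → 4-byte char #7 = F0 9F 98 AB.
Offset 26: leading byte 0xE1 = 11100001 → 3-byte char #8 = E1 9B A4.
Offset 29: leading byte 0xE0 = 11100000 → 3-byte char #9 = E0 BD 83.
Offset 32: leading byte 0xF2 = 11110010 → 4-byte char #10 = F2 9E B5 92.
Leading byte 0xF2 = 11110010 matches 11110xxx → 4-byte sequence.
Byte 1: 0xF2 = 11110010, payload 010 (3 bits).
Byte 2: 0x9E = 10011110 (10xxxxxx ✓), payload 011110.
Byte 3: 0xB5 = 10110101 (10xxxxxx ✓), payload 110101.
Byte 4: 0x92 = 10010010 (10xxxxxx ✓), payload 010010.
Concatenate: 010011110110101010010 = 0x9ED52 (21 bits → U+9ED52).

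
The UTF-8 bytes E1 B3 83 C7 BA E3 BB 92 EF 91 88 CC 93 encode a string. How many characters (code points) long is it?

Byte at offset 0: 0xE1 = 11100001 → 3-byte char (#1). Advance 3.
Byte at offset 3: 0xC7 = 11000111 → 2-byte char (#2). Advance 2.
Byte at offset 5: 0xE3 = 11100011 → 3-byte char (#3). Advance 3.
Byte at offset 8: 0xEF = 11101111 → 3-byte char (#4). Advance 3.
Byte at offset 11: 0xCC = 11001100 → 2-byte char (#5). Advance 2.
Reached end at offset 13 after 5 code points.

5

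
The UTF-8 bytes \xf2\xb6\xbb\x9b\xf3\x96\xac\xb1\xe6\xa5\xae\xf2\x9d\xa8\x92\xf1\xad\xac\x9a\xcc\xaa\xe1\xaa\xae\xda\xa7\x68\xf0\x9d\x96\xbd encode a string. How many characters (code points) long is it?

Byte at offset 0: 0xF2 = 11110010 → 4-byte char (#1). Advance 4.
Byte at offset 4: 0xF3 = 11110011 → 4-byte char (#2). Advance 4.
Byte at offset 8: 0xE6 = 11100110 → 3-byte char (#3). Advance 3.
Byte at offset 11: 0xF2 = 11110010 → 4-byte char (#4). Advance 4.
Byte at offset 15: 0xF1 = 11110001 → 4-byte char (#5). Advance 4.
Byte at offset 19: 0xCC = 11001100 → 2-byte char (#6). Advance 2.
Byte at offset 21: 0xE1 = 11100001 → 3-byte char (#7). Advance 3.
Byte at offset 24: 0xDA = 11011010 → 2-byte char (#8). Advance 2.
Byte at offset 26: 0x68 = 01101000 → 1-byte char (#9). Advance 1.
Byte at offset 27: 0xF0 = 11110000 → 4-byte char (#10). Advance 4.
Reached end at offset 31 after 10 code points.

10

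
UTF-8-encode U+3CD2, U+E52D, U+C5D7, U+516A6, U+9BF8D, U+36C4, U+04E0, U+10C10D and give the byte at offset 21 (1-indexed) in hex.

1-indexed offset 21 is 0-indexed offset 20.
U+3CD2 → 3-byte form E3 B3 92 at offsets 0–2.
U+E52D → 3-byte form EE 94 AD at offsets 3–5.
U+C5D7 → 3-byte form EC 97 97 at offsets 6–8.
U+516A6 → 4-byte form F1 91 9A A6 at offsets 9–12.
U+9BF8D → 4-byte form F2 9B BE 8D at offsets 13–16.
U+36C4 → 3-byte form E3 9B 84 at offsets 17–19.
U+04E0 → 2-byte form D3 A0 at offsets 20–21.
Offset 20 falls in char 7's range; it's byte 1 of D3 A0 = 0xD3.

0xD3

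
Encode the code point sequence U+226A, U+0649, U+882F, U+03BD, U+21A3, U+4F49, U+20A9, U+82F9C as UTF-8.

U+226A: 3-byte form → E2 89 AA.
U+0649: 2-byte form → D9 89.
U+882F: 3-byte form → E8 A0 AF.
U+03BD: 2-byte form → CE BD.
U+21A3: 3-byte form → E2 86 A3.
U+4F49: 3-byte form → E4 BD 89.
U+20A9: 3-byte form → E2 82 A9.
U+82F9C: 4-byte form → F2 82 BE 9C.
Concatenated (23 bytes): E2 89 AA D9 89 E8 A0 AF CE BD E2 86 A3 E4 BD 89 E2 82 A9 F2 82 BE 9C.

E2 89 AA D9 89 E8 A0 AF CE BD E2 86 A3 E4 BD 89 E2 82 A9 F2 82 BE 9C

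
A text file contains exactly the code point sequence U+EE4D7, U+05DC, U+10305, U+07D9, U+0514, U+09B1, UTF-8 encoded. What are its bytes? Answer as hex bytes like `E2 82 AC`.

F3 AE 93 97 D7 9C F0 90 8C 85 DF 99 D4 94 E0 A6 B1

U+EE4D7: 4-byte form → F3 AE 93 97.
U+05DC: 2-byte form → D7 9C.
U+10305: 4-byte form → F0 90 8C 85.
U+07D9: 2-byte form → DF 99.
U+0514: 2-byte form → D4 94.
U+09B1: 3-byte form → E0 A6 B1.
Concatenated (17 bytes): F3 AE 93 97 D7 9C F0 90 8C 85 DF 99 D4 94 E0 A6 B1.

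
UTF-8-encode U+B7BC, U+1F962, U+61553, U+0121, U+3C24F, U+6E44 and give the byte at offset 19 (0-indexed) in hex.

U+B7BC → 3-byte form EB 9E BC at offsets 0–2.
U+1F962 → 4-byte form F0 9F A5 A2 at offsets 3–6.
U+61553 → 4-byte form F1 A1 95 93 at offsets 7–10.
U+0121 → 2-byte form C4 A1 at offsets 11–12.
U+3C24F → 4-byte form F0 BC 89 8F at offsets 13–16.
U+6E44 → 3-byte form E6 B9 84 at offsets 17–19.
Offset 19 falls in char 6's range; it's byte 3 of E6 B9 84 = 0x84.

0x84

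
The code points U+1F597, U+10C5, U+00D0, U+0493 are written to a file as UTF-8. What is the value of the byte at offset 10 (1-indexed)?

1-indexed offset 10 is 0-indexed offset 9.
U+1F597 → 4-byte form F0 9F 96 97 at offsets 0–3.
U+10C5 → 3-byte form E1 83 85 at offsets 4–6.
U+00D0 → 2-byte form C3 90 at offsets 7–8.
U+0493 → 2-byte form D2 93 at offsets 9–10.
Offset 9 falls in char 4's range; it's byte 1 of D2 93 = 0xD2.

0xD2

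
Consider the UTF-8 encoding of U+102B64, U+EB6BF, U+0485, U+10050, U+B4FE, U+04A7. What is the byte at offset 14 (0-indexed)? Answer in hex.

0xEB

U+102B64 → 4-byte form F4 82 AD A4 at offsets 0–3.
U+EB6BF → 4-byte form F3 AB 9A BF at offsets 4–7.
U+0485 → 2-byte form D2 85 at offsets 8–9.
U+10050 → 4-byte form F0 90 81 90 at offsets 10–13.
U+B4FE → 3-byte form EB 93 BE at offsets 14–16.
Offset 14 falls in char 5's range; it's byte 1 of EB 93 BE = 0xEB.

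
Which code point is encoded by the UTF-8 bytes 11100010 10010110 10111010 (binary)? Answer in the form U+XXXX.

U+25BA

Leading byte 0xE2 = 11100010 matches 1110xxxx → 3-byte sequence.
Byte 1: 0xE2 = 11100010, payload 0010 (4 bits).
Byte 2: 0x96 = 10010110 (10xxxxxx ✓), payload 010110.
Byte 3: 0xBA = 10111010 (10xxxxxx ✓), payload 111010.
Concatenate: 0010010110111010 = 0x25BA (16 bits → U+25BA).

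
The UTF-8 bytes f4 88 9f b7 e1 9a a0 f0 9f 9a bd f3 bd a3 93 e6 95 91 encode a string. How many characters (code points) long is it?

Byte at offset 0: 0xF4 = 11110100 → 4-byte char (#1). Advance 4.
Byte at offset 4: 0xE1 = 11100001 → 3-byte char (#2). Advance 3.
Byte at offset 7: 0xF0 = 11110000 → 4-byte char (#3). Advance 4.
Byte at offset 11: 0xF3 = 11110011 → 4-byte char (#4). Advance 4.
Byte at offset 15: 0xE6 = 11100110 → 3-byte char (#5). Advance 3.
Reached end at offset 18 after 5 code points.

5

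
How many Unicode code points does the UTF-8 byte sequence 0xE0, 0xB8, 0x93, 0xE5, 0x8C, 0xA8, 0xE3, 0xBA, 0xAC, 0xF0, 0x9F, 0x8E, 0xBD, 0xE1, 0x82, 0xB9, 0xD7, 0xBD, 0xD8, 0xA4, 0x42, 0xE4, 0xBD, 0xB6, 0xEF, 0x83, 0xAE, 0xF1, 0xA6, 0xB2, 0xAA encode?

11

Byte at offset 0: 0xE0 = 11100000 → 3-byte char (#1). Advance 3.
Byte at offset 3: 0xE5 = 11100101 → 3-byte char (#2). Advance 3.
Byte at offset 6: 0xE3 = 11100011 → 3-byte char (#3). Advance 3.
Byte at offset 9: 0xF0 = 11110000 → 4-byte char (#4). Advance 4.
Byte at offset 13: 0xE1 = 11100001 → 3-byte char (#5). Advance 3.
Byte at offset 16: 0xD7 = 11010111 → 2-byte char (#6). Advance 2.
Byte at offset 18: 0xD8 = 11011000 → 2-byte char (#7). Advance 2.
Byte at offset 20: 0x42 = 01000010 → 1-byte char (#8). Advance 1.
Byte at offset 21: 0xE4 = 11100100 → 3-byte char (#9). Advance 3.
Byte at offset 24: 0xEF = 11101111 → 3-byte char (#10). Advance 3.
Byte at offset 27: 0xF1 = 11110001 → 4-byte char (#11). Advance 4.
Reached end at offset 31 after 11 code points.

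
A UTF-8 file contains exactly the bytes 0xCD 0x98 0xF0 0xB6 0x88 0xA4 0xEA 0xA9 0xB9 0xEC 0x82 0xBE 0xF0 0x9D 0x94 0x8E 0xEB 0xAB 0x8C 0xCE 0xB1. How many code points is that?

Byte at offset 0: 0xCD = 11001101 → 2-byte char (#1). Advance 2.
Byte at offset 2: 0xF0 = 11110000 → 4-byte char (#2). Advance 4.
Byte at offset 6: 0xEA = 11101010 → 3-byte char (#3). Advance 3.
Byte at offset 9: 0xEC = 11101100 → 3-byte char (#4). Advance 3.
Byte at offset 12: 0xF0 = 11110000 → 4-byte char (#5). Advance 4.
Byte at offset 16: 0xEB = 11101011 → 3-byte char (#6). Advance 3.
Byte at offset 19: 0xCE = 11001110 → 2-byte char (#7). Advance 2.
Reached end at offset 21 after 7 code points.

7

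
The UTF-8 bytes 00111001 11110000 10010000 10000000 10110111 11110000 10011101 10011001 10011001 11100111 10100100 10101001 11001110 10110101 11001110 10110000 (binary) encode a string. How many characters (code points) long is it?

6

Byte at offset 0: 0x39 = 00111001 → 1-byte char (#1). Advance 1.
Byte at offset 1: 0xF0 = 11110000 → 4-byte char (#2). Advance 4.
Byte at offset 5: 0xF0 = 11110000 → 4-byte char (#3). Advance 4.
Byte at offset 9: 0xE7 = 11100111 → 3-byte char (#4). Advance 3.
Byte at offset 12: 0xCE = 11001110 → 2-byte char (#5). Advance 2.
Byte at offset 14: 0xCE = 11001110 → 2-byte char (#6). Advance 2.
Reached end at offset 16 after 6 code points.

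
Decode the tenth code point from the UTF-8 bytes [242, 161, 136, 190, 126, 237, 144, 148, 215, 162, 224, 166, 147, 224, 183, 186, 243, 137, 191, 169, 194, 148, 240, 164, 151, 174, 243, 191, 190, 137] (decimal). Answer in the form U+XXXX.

Offset 0: leading byte 0xF2 = 11110010 → 4-byte char #1 = F2 A1 88 BE.
Offset 4: leading byte 0x7E = 01111110 → 1-byte char #2 = 7E.
Offset 5: leading byte 0xED = 11101101 → 3-byte char #3 = ED 90 94.
Offset 8: leading byte 0xD7 = 11010111 → 2-byte char #4 = D7 A2.
Offset 10: leading byte 0xE0 = 11100000 → 3-byte char #5 = E0 A6 93.
Offset 13: leading byte 0xE0 = 11100000 → 3-byte char #6 = E0 B7 BA.
Offset 16: leading byte 0xF3 = 11110011 → 4-byte char #7 = F3 89 BF A9.
Offset 20: leading byte 0xC2 = 11000010 → 2-byte char #8 = C2 94.
Offset 22: leading byte 0xF0 = 11110000 → 4-byte char #9 = F0 A4 97 AE.
Offset 26: leading byte 0xF3 = 11110011 → 4-byte char #10 = F3 BF BE 89.
Leading byte 0xF3 = 11110011 matches 11110xxx → 4-byte sequence.
Byte 1: 0xF3 = 11110011, payload 011 (3 bits).
Byte 2: 0xBF = 10111111 (10xxxxxx ✓), payload 111111.
Byte 3: 0xBE = 10111110 (10xxxxxx ✓), payload 111110.
Byte 4: 0x89 = 10001001 (10xxxxxx ✓), payload 001001.
Concatenate: 011111111111110001001 = 0xFFF89 (21 bits → U+FFF89).

U+FFF89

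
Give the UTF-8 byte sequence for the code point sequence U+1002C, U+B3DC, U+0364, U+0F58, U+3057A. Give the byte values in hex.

F0 90 80 AC EB 8F 9C CD A4 E0 BD 98 F0 B0 95 BA

U+1002C: 4-byte form → F0 90 80 AC.
U+B3DC: 3-byte form → EB 8F 9C.
U+0364: 2-byte form → CD A4.
U+0F58: 3-byte form → E0 BD 98.
U+3057A: 4-byte form → F0 B0 95 BA.
Concatenated (16 bytes): F0 90 80 AC EB 8F 9C CD A4 E0 BD 98 F0 B0 95 BA.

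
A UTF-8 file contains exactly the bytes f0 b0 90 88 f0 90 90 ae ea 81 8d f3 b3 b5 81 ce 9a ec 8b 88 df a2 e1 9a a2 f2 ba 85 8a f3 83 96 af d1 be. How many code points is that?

Byte at offset 0: 0xF0 = 11110000 → 4-byte char (#1). Advance 4.
Byte at offset 4: 0xF0 = 11110000 → 4-byte char (#2). Advance 4.
Byte at offset 8: 0xEA = 11101010 → 3-byte char (#3). Advance 3.
Byte at offset 11: 0xF3 = 11110011 → 4-byte char (#4). Advance 4.
Byte at offset 15: 0xCE = 11001110 → 2-byte char (#5). Advance 2.
Byte at offset 17: 0xEC = 11101100 → 3-byte char (#6). Advance 3.
Byte at offset 20: 0xDF = 11011111 → 2-byte char (#7). Advance 2.
Byte at offset 22: 0xE1 = 11100001 → 3-byte char (#8). Advance 3.
Byte at offset 25: 0xF2 = 11110010 → 4-byte char (#9). Advance 4.
Byte at offset 29: 0xF3 = 11110011 → 4-byte char (#10). Advance 4.
Byte at offset 33: 0xD1 = 11010001 → 2-byte char (#11). Advance 2.
Reached end at offset 35 after 11 code points.

11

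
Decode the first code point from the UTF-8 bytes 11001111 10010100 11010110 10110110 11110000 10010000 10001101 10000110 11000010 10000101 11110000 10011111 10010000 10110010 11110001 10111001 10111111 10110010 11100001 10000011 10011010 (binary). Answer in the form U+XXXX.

U+03D4

Offset 0: leading byte 0xCF = 11001111 → 2-byte char #1 = CF 94.
Leading byte 0xCF = 11001111 matches 110xxxxx → 2-byte sequence.
Byte 1: 0xCF = 11001111, payload 01111 (5 bits).
Byte 2: 0x94 = 10010100 (10xxxxxx ✓), payload 010100.
Concatenate: 01111010100 = 0x3D4 (11 bits → U+03D4).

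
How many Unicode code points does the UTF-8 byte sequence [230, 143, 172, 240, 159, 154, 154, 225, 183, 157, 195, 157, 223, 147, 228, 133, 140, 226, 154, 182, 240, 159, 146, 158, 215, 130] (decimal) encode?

Byte at offset 0: 0xE6 = 11100110 → 3-byte char (#1). Advance 3.
Byte at offset 3: 0xF0 = 11110000 → 4-byte char (#2). Advance 4.
Byte at offset 7: 0xE1 = 11100001 → 3-byte char (#3). Advance 3.
Byte at offset 10: 0xC3 = 11000011 → 2-byte char (#4). Advance 2.
Byte at offset 12: 0xDF = 11011111 → 2-byte char (#5). Advance 2.
Byte at offset 14: 0xE4 = 11100100 → 3-byte char (#6). Advance 3.
Byte at offset 17: 0xE2 = 11100010 → 3-byte char (#7). Advance 3.
Byte at offset 20: 0xF0 = 11110000 → 4-byte char (#8). Advance 4.
Byte at offset 24: 0xD7 = 11010111 → 2-byte char (#9). Advance 2.
Reached end at offset 26 after 9 code points.

9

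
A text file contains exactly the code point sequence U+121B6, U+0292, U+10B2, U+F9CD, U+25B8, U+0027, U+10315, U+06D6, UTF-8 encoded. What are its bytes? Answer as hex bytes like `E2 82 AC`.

U+121B6: 4-byte form → F0 92 86 B6.
U+0292: 2-byte form → CA 92.
U+10B2: 3-byte form → E1 82 B2.
U+F9CD: 3-byte form → EF A7 8D.
U+25B8: 3-byte form → E2 96 B8.
U+0027: 1-byte form → 27.
U+10315: 4-byte form → F0 90 8C 95.
U+06D6: 2-byte form → DB 96.
Concatenated (22 bytes): F0 92 86 B6 CA 92 E1 82 B2 EF A7 8D E2 96 B8 27 F0 90 8C 95 DB 96.

F0 92 86 B6 CA 92 E1 82 B2 EF A7 8D E2 96 B8 27 F0 90 8C 95 DB 96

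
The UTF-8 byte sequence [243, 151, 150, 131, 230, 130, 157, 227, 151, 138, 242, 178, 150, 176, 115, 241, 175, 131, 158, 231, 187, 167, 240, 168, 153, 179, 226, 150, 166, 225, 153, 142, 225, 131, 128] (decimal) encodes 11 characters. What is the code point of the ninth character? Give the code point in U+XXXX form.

U+25A6

Offset 0: leading byte 0xF3 = 11110011 → 4-byte char #1 = F3 97 96 83.
Offset 4: leading byte 0xE6 = 11100110 → 3-byte char #2 = E6 82 9D.
Offset 7: leading byte 0xE3 = 11100011 → 3-byte char #3 = E3 97 8A.
Offset 10: leading byte 0xF2 = 11110010 → 4-byte char #4 = F2 B2 96 B0.
Offset 14: leading byte 0x73 = 01110011 → 1-byte char #5 = 73.
Offset 15: leading byte 0xF1 = 11110001 → 4-byte char #6 = F1 AF 83 9E.
Offset 19: leading byte 0xE7 = 11100111 → 3-byte char #7 = E7 BB A7.
Offset 22: leading byte 0xF0 = 11110000 → 4-byte char #8 = F0 A8 99 B3.
Offset 26: leading byte 0xE2 = 11100010 → 3-byte char #9 = E2 96 A6.
Leading byte 0xE2 = 11100010 matches 1110xxxx → 3-byte sequence.
Byte 1: 0xE2 = 11100010, payload 0010 (4 bits).
Byte 2: 0x96 = 10010110 (10xxxxxx ✓), payload 010110.
Byte 3: 0xA6 = 10100110 (10xxxxxx ✓), payload 100110.
Concatenate: 0010010110100110 = 0x25A6 (16 bits → U+25A6).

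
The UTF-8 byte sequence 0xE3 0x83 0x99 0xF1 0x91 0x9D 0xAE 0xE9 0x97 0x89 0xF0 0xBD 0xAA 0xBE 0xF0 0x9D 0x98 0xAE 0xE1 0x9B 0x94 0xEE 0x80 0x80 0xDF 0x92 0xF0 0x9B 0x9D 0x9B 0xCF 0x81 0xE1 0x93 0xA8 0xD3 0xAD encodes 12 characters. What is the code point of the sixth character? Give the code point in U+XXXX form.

Offset 0: leading byte 0xE3 = 11100011 → 3-byte char #1 = E3 83 99.
Offset 3: leading byte 0xF1 = 11110001 → 4-byte char #2 = F1 91 9D AE.
Offset 7: leading byte 0xE9 = 11101001 → 3-byte char #3 = E9 97 89.
Offset 10: leading byte 0xF0 = 11110000 → 4-byte char #4 = F0 BD AA BE.
Offset 14: leading byte 0xF0 = 11110000 → 4-byte char #5 = F0 9D 98 AE.
Offset 18: leading byte 0xE1 = 11100001 → 3-byte char #6 = E1 9B 94.
Leading byte 0xE1 = 11100001 matches 1110xxxx → 3-byte sequence.
Byte 1: 0xE1 = 11100001, payload 0001 (4 bits).
Byte 2: 0x9B = 10011011 (10xxxxxx ✓), payload 011011.
Byte 3: 0x94 = 10010100 (10xxxxxx ✓), payload 010100.
Concatenate: 0001011011010100 = 0x16D4 (16 bits → U+16D4).

U+16D4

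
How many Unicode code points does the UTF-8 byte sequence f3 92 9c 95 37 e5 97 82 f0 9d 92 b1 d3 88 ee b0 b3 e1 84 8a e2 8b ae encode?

Byte at offset 0: 0xF3 = 11110011 → 4-byte char (#1). Advance 4.
Byte at offset 4: 0x37 = 00110111 → 1-byte char (#2). Advance 1.
Byte at offset 5: 0xE5 = 11100101 → 3-byte char (#3). Advance 3.
Byte at offset 8: 0xF0 = 11110000 → 4-byte char (#4). Advance 4.
Byte at offset 12: 0xD3 = 11010011 → 2-byte char (#5). Advance 2.
Byte at offset 14: 0xEE = 11101110 → 3-byte char (#6). Advance 3.
Byte at offset 17: 0xE1 = 11100001 → 3-byte char (#7). Advance 3.
Byte at offset 20: 0xE2 = 11100010 → 3-byte char (#8). Advance 3.
Reached end at offset 23 after 8 code points.

8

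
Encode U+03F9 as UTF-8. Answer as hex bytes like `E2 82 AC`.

CF B9

U+03F9 = 0x3F9 = 1017 decimal. In range U+0080–U+07FF → 2-byte form: 110xxxxx 10xxxxxx.
Binary (11 bits): 01111111001.
Split 5+6: 01111 | 111001.
Byte 1: 11001111 = 0xCF.
Byte 2: 10111001 = 0xB9.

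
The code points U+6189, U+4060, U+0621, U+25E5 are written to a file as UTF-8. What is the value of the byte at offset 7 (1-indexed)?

0xD8

1-indexed offset 7 is 0-indexed offset 6.
U+6189 → 3-byte form E6 86 89 at offsets 0–2.
U+4060 → 3-byte form E4 81 A0 at offsets 3–5.
U+0621 → 2-byte form D8 A1 at offsets 6–7.
Offset 6 falls in char 3's range; it's byte 1 of D8 A1 = 0xD8.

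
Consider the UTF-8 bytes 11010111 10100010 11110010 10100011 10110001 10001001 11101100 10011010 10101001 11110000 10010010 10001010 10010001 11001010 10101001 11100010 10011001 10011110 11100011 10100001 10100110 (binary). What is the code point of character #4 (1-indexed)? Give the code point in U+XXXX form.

Offset 0: leading byte 0xD7 = 11010111 → 2-byte char #1 = D7 A2.
Offset 2: leading byte 0xF2 = 11110010 → 4-byte char #2 = F2 A3 B1 89.
Offset 6: leading byte 0xEC = 11101100 → 3-byte char #3 = EC 9A A9.
Offset 9: leading byte 0xF0 = 11110000 → 4-byte char #4 = F0 92 8A 91.
Leading byte 0xF0 = 11110000 matches 11110xxx → 4-byte sequence.
Byte 1: 0xF0 = 11110000, payload 000 (3 bits).
Byte 2: 0x92 = 10010010 (10xxxxxx ✓), payload 010010.
Byte 3: 0x8A = 10001010 (10xxxxxx ✓), payload 001010.
Byte 4: 0x91 = 10010001 (10xxxxxx ✓), payload 010001.
Concatenate: 000010010001010010001 = 0x12291 (21 bits → U+12291).

U+12291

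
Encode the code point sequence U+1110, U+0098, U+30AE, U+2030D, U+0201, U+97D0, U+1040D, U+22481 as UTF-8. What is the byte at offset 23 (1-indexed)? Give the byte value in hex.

0xA2

1-indexed offset 23 is 0-indexed offset 22.
U+1110 → 3-byte form E1 84 90 at offsets 0–2.
U+0098 → 2-byte form C2 98 at offsets 3–4.
U+30AE → 3-byte form E3 82 AE at offsets 5–7.
U+2030D → 4-byte form F0 A0 8C 8D at offsets 8–11.
U+0201 → 2-byte form C8 81 at offsets 12–13.
U+97D0 → 3-byte form E9 9F 90 at offsets 14–16.
U+1040D → 4-byte form F0 90 90 8D at offsets 17–20.
U+22481 → 4-byte form F0 A2 92 81 at offsets 21–24.
Offset 22 falls in char 8's range; it's byte 2 of F0 A2 92 81 = 0xA2.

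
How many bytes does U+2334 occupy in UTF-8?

3

U+2334 = 0x2334. UTF-8 uses 1 byte below 0x80, 2 below 0x800, 3 below 0x10000, 4 up to 0x10FFFF. 0x2334 is in U+0800–U+FFFF → 3 bytes.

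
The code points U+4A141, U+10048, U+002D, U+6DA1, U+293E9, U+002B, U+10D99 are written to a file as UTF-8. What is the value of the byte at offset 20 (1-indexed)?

1-indexed offset 20 is 0-indexed offset 19.
U+4A141 → 4-byte form F1 8A 85 81 at offsets 0–3.
U+10048 → 4-byte form F0 90 81 88 at offsets 4–7.
U+002D → 1-byte form 2D at offsets 8–8.
U+6DA1 → 3-byte form E6 B6 A1 at offsets 9–11.
U+293E9 → 4-byte form F0 A9 8F A9 at offsets 12–15.
U+002B → 1-byte form 2B at offsets 16–16.
U+10D99 → 4-byte form F0 90 B6 99 at offsets 17–20.
Offset 19 falls in char 7's range; it's byte 3 of F0 90 B6 99 = 0xB6.

0xB6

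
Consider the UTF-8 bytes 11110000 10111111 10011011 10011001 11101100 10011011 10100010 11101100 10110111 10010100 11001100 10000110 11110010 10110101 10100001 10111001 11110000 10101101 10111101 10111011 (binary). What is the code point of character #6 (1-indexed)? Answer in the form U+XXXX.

Offset 0: leading byte 0xF0 = 11110000 → 4-byte char #1 = F0 BF 9B 99.
Offset 4: leading byte 0xEC = 11101100 → 3-byte char #2 = EC 9B A2.
Offset 7: leading byte 0xEC = 11101100 → 3-byte char #3 = EC B7 94.
Offset 10: leading byte 0xCC = 11001100 → 2-byte char #4 = CC 86.
Offset 12: leading byte 0xF2 = 11110010 → 4-byte char #5 = F2 B5 A1 B9.
Offset 16: leading byte 0xF0 = 11110000 → 4-byte char #6 = F0 AD BD BB.
Leading byte 0xF0 = 11110000 matches 11110xxx → 4-byte sequence.
Byte 1: 0xF0 = 11110000, payload 000 (3 bits).
Byte 2: 0xAD = 10101101 (10xxxxxx ✓), payload 101101.
Byte 3: 0xBD = 10111101 (10xxxxxx ✓), payload 111101.
Byte 4: 0xBB = 10111011 (10xxxxxx ✓), payload 111011.
Concatenate: 000101101111101111011 = 0x2DF7B (21 bits → U+2DF7B).

U+2DF7B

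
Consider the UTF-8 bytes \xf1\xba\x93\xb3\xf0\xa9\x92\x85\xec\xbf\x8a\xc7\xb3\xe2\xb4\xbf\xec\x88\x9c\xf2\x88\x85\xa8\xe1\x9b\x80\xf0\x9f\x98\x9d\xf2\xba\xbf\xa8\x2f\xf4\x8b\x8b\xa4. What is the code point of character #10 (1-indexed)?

Offset 0: leading byte 0xF1 = 11110001 → 4-byte char #1 = F1 BA 93 B3.
Offset 4: leading byte 0xF0 = 11110000 → 4-byte char #2 = F0 A9 92 85.
Offset 8: leading byte 0xEC = 11101100 → 3-byte char #3 = EC BF 8A.
Offset 11: leading byte 0xC7 = 11000111 → 2-byte char #4 = C7 B3.
Offset 13: leading byte 0xE2 = 11100010 → 3-byte char #5 = E2 B4 BF.
Offset 16: leading byte 0xEC = 11101100 → 3-byte char #6 = EC 88 9C.
Offset 19: leading byte 0xF2 = 11110010 → 4-byte char #7 = F2 88 85 A8.
Offset 23: leading byte 0xE1 = 11100001 → 3-byte char #8 = E1 9B 80.
Offset 26: leading byte 0xF0 = 11110000 → 4-byte char #9 = F0 9F 98 9D.
Offset 30: leading byte 0xF2 = 11110010 → 4-byte char #10 = F2 BA BF A8.
Leading byte 0xF2 = 11110010 matches 11110xxx → 4-byte sequence.
Byte 1: 0xF2 = 11110010, payload 010 (3 bits).
Byte 2: 0xBA = 10111010 (10xxxxxx ✓), payload 111010.
Byte 3: 0xBF = 10111111 (10xxxxxx ✓), payload 111111.
Byte 4: 0xA8 = 10101000 (10xxxxxx ✓), payload 101000.
Concatenate: 010111010111111101000 = 0xBAFE8 (21 bits → U+BAFE8).

U+BAFE8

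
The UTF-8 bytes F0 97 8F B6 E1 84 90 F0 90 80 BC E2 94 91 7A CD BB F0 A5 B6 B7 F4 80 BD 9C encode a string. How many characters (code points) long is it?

Byte at offset 0: 0xF0 = 11110000 → 4-byte char (#1). Advance 4.
Byte at offset 4: 0xE1 = 11100001 → 3-byte char (#2). Advance 3.
Byte at offset 7: 0xF0 = 11110000 → 4-byte char (#3). Advance 4.
Byte at offset 11: 0xE2 = 11100010 → 3-byte char (#4). Advance 3.
Byte at offset 14: 0x7A = 01111010 → 1-byte char (#5). Advance 1.
Byte at offset 15: 0xCD = 11001101 → 2-byte char (#6). Advance 2.
Byte at offset 17: 0xF0 = 11110000 → 4-byte char (#7). Advance 4.
Byte at offset 21: 0xF4 = 11110100 → 4-byte char (#8). Advance 4.
Reached end at offset 25 after 8 code points.

8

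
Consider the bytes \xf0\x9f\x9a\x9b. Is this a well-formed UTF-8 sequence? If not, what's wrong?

Leading byte 0xF0 = 11110000 → 4-byte form.
Continuation bytes 0x9F=10011111, 0x9A=10011010, 0x9B=10011011 all match 10xxxxxx.
Decoded value 0x1F69B is ≥ 0x10000 (shortest form) and not a surrogate.

valid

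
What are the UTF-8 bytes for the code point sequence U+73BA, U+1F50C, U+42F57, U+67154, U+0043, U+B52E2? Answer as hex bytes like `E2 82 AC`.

E7 8E BA F0 9F 94 8C F1 82 BD 97 F1 A7 85 94 43 F2 B5 8B A2

U+73BA: 3-byte form → E7 8E BA.
U+1F50C: 4-byte form → F0 9F 94 8C.
U+42F57: 4-byte form → F1 82 BD 97.
U+67154: 4-byte form → F1 A7 85 94.
U+0043: 1-byte form → 43.
U+B52E2: 4-byte form → F2 B5 8B A2.
Concatenated (20 bytes): E7 8E BA F0 9F 94 8C F1 82 BD 97 F1 A7 85 94 43 F2 B5 8B A2.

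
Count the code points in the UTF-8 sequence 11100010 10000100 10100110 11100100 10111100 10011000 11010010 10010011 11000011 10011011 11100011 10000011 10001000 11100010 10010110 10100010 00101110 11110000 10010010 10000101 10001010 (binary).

Byte at offset 0: 0xE2 = 11100010 → 3-byte char (#1). Advance 3.
Byte at offset 3: 0xE4 = 11100100 → 3-byte char (#2). Advance 3.
Byte at offset 6: 0xD2 = 11010010 → 2-byte char (#3). Advance 2.
Byte at offset 8: 0xC3 = 11000011 → 2-byte char (#4). Advance 2.
Byte at offset 10: 0xE3 = 11100011 → 3-byte char (#5). Advance 3.
Byte at offset 13: 0xE2 = 11100010 → 3-byte char (#6). Advance 3.
Byte at offset 16: 0x2E = 00101110 → 1-byte char (#7). Advance 1.
Byte at offset 17: 0xF0 = 11110000 → 4-byte char (#8). Advance 4.
Reached end at offset 21 after 8 code points.

8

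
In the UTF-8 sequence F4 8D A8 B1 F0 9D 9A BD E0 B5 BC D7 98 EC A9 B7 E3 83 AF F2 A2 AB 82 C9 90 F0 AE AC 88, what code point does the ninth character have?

Offset 0: leading byte 0xF4 = 11110100 → 4-byte char #1 = F4 8D A8 B1.
Offset 4: leading byte 0xF0 = 11110000 → 4-byte char #2 = F0 9D 9A BD.
Offset 8: leading byte 0xE0 = 11100000 → 3-byte char #3 = E0 B5 BC.
Offset 11: leading byte 0xD7 = 11010111 → 2-byte char #4 = D7 98.
Offset 13: leading byte 0xEC = 11101100 → 3-byte char #5 = EC A9 B7.
Offset 16: leading byte 0xE3 = 11100011 → 3-byte char #6 = E3 83 AF.
Offset 19: leading byte 0xF2 = 11110010 → 4-byte char #7 = F2 A2 AB 82.
Offset 23: leading byte 0xC9 = 11001001 → 2-byte char #8 = C9 90.
Offset 25: leading byte 0xF0 = 11110000 → 4-byte char #9 = F0 AE AC 88.
Leading byte 0xF0 = 11110000 matches 11110xxx → 4-byte sequence.
Byte 1: 0xF0 = 11110000, payload 000 (3 bits).
Byte 2: 0xAE = 10101110 (10xxxxxx ✓), payload 101110.
Byte 3: 0xAC = 10101100 (10xxxxxx ✓), payload 101100.
Byte 4: 0x88 = 10001000 (10xxxxxx ✓), payload 001000.
Concatenate: 000101110101100001000 = 0x2EB08 (21 bits → U+2EB08).

U+2EB08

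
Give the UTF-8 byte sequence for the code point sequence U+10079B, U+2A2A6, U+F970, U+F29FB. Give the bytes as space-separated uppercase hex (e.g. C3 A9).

F4 80 9E 9B F0 AA 8A A6 EF A5 B0 F3 B2 A7 BB

U+10079B: 4-byte form → F4 80 9E 9B.
U+2A2A6: 4-byte form → F0 AA 8A A6.
U+F970: 3-byte form → EF A5 B0.
U+F29FB: 4-byte form → F3 B2 A7 BB.
Concatenated (15 bytes): F4 80 9E 9B F0 AA 8A A6 EF A5 B0 F3 B2 A7 BB.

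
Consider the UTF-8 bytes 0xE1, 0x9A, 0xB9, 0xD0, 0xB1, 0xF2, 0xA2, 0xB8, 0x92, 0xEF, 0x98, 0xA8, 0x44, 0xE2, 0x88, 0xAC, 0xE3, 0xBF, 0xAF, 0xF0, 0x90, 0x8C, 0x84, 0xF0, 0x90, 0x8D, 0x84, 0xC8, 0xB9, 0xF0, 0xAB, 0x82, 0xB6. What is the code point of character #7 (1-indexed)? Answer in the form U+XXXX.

Offset 0: leading byte 0xE1 = 11100001 → 3-byte char #1 = E1 9A B9.
Offset 3: leading byte 0xD0 = 11010000 → 2-byte char #2 = D0 B1.
Offset 5: leading byte 0xF2 = 11110010 → 4-byte char #3 = F2 A2 B8 92.
Offset 9: leading byte 0xEF = 11101111 → 3-byte char #4 = EF 98 A8.
Offset 12: leading byte 0x44 = 01000100 → 1-byte char #5 = 44.
Offset 13: leading byte 0xE2 = 11100010 → 3-byte char #6 = E2 88 AC.
Offset 16: leading byte 0xE3 = 11100011 → 3-byte char #7 = E3 BF AF.
Leading byte 0xE3 = 11100011 matches 1110xxxx → 3-byte sequence.
Byte 1: 0xE3 = 11100011, payload 0011 (4 bits).
Byte 2: 0xBF = 10111111 (10xxxxxx ✓), payload 111111.
Byte 3: 0xAF = 10101111 (10xxxxxx ✓), payload 101111.
Concatenate: 0011111111101111 = 0x3FEF (16 bits → U+3FEF).

U+3FEF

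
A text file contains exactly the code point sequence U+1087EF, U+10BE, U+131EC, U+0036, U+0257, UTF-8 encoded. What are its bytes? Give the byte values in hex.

F4 88 9F AF E1 82 BE F0 93 87 AC 36 C9 97

U+1087EF: 4-byte form → F4 88 9F AF.
U+10BE: 3-byte form → E1 82 BE.
U+131EC: 4-byte form → F0 93 87 AC.
U+0036: 1-byte form → 36.
U+0257: 2-byte form → C9 97.
Concatenated (14 bytes): F4 88 9F AF E1 82 BE F0 93 87 AC 36 C9 97.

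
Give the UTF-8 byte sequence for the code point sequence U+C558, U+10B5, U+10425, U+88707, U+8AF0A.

EC 95 98 E1 82 B5 F0 90 90 A5 F2 88 9C 87 F2 8A BC 8A

U+C558: 3-byte form → EC 95 98.
U+10B5: 3-byte form → E1 82 B5.
U+10425: 4-byte form → F0 90 90 A5.
U+88707: 4-byte form → F2 88 9C 87.
U+8AF0A: 4-byte form → F2 8A BC 8A.
Concatenated (18 bytes): EC 95 98 E1 82 B5 F0 90 90 A5 F2 88 9C 87 F2 8A BC 8A.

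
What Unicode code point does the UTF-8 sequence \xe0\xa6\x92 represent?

Leading byte 0xE0 = 11100000 matches 1110xxxx → 3-byte sequence.
Byte 1: 0xE0 = 11100000, payload 0000 (4 bits).
Byte 2: 0xA6 = 10100110 (10xxxxxx ✓), payload 100110.
Byte 3: 0x92 = 10010010 (10xxxxxx ✓), payload 010010.
Concatenate: 0000100110010010 = 0x992 (16 bits → U+0992).

U+0992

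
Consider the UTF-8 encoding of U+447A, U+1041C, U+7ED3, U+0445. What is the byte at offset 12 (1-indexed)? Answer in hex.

0x85

1-indexed offset 12 is 0-indexed offset 11.
U+447A → 3-byte form E4 91 BA at offsets 0–2.
U+1041C → 4-byte form F0 90 90 9C at offsets 3–6.
U+7ED3 → 3-byte form E7 BB 93 at offsets 7–9.
U+0445 → 2-byte form D1 85 at offsets 10–11.
Offset 11 falls in char 4's range; it's byte 2 of D1 85 = 0x85.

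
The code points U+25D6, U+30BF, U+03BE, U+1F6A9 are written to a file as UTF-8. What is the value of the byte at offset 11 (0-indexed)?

0xA9

U+25D6 → 3-byte form E2 97 96 at offsets 0–2.
U+30BF → 3-byte form E3 82 BF at offsets 3–5.
U+03BE → 2-byte form CE BE at offsets 6–7.
U+1F6A9 → 4-byte form F0 9F 9A A9 at offsets 8–11.
Offset 11 falls in char 4's range; it's byte 4 of F0 9F 9A A9 = 0xA9.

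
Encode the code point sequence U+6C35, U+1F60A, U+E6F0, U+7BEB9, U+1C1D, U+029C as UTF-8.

E6 B0 B5 F0 9F 98 8A EE 9B B0 F1 BB BA B9 E1 B0 9D CA 9C

U+6C35: 3-byte form → E6 B0 B5.
U+1F60A: 4-byte form → F0 9F 98 8A.
U+E6F0: 3-byte form → EE 9B B0.
U+7BEB9: 4-byte form → F1 BB BA B9.
U+1C1D: 3-byte form → E1 B0 9D.
U+029C: 2-byte form → CA 9C.
Concatenated (19 bytes): E6 B0 B5 F0 9F 98 8A EE 9B B0 F1 BB BA B9 E1 B0 9D CA 9C.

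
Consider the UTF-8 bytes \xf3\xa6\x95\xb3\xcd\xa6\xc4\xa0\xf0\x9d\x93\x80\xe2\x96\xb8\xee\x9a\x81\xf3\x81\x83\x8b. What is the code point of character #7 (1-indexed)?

Offset 0: leading byte 0xF3 = 11110011 → 4-byte char #1 = F3 A6 95 B3.
Offset 4: leading byte 0xCD = 11001101 → 2-byte char #2 = CD A6.
Offset 6: leading byte 0xC4 = 11000100 → 2-byte char #3 = C4 A0.
Offset 8: leading byte 0xF0 = 11110000 → 4-byte char #4 = F0 9D 93 80.
Offset 12: leading byte 0xE2 = 11100010 → 3-byte char #5 = E2 96 B8.
Offset 15: leading byte 0xEE = 11101110 → 3-byte char #6 = EE 9A 81.
Offset 18: leading byte 0xF3 = 11110011 → 4-byte char #7 = F3 81 83 8B.
Leading byte 0xF3 = 11110011 matches 11110xxx → 4-byte sequence.
Byte 1: 0xF3 = 11110011, payload 011 (3 bits).
Byte 2: 0x81 = 10000001 (10xxxxxx ✓), payload 000001.
Byte 3: 0x83 = 10000011 (10xxxxxx ✓), payload 000011.
Byte 4: 0x8B = 10001011 (10xxxxxx ✓), payload 001011.
Concatenate: 011000001000011001011 = 0xC10CB (21 bits → U+C10CB).

U+C10CB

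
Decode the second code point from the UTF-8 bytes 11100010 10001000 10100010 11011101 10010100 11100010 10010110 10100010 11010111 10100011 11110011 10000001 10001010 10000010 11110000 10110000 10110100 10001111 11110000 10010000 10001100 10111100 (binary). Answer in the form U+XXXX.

U+0754

Offset 0: leading byte 0xE2 = 11100010 → 3-byte char #1 = E2 88 A2.
Offset 3: leading byte 0xDD = 11011101 → 2-byte char #2 = DD 94.
Leading byte 0xDD = 11011101 matches 110xxxxx → 2-byte sequence.
Byte 1: 0xDD = 11011101, payload 11101 (5 bits).
Byte 2: 0x94 = 10010100 (10xxxxxx ✓), payload 010100.
Concatenate: 11101010100 = 0x754 (11 bits → U+0754).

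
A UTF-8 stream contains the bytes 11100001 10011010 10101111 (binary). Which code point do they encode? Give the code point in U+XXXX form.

Leading byte 0xE1 = 11100001 matches 1110xxxx → 3-byte sequence.
Byte 1: 0xE1 = 11100001, payload 0001 (4 bits).
Byte 2: 0x9A = 10011010 (10xxxxxx ✓), payload 011010.
Byte 3: 0xAF = 10101111 (10xxxxxx ✓), payload 101111.
Concatenate: 0001011010101111 = 0x16AF (16 bits → U+16AF).

U+16AF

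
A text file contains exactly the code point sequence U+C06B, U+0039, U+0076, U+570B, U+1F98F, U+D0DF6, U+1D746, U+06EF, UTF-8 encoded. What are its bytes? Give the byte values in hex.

U+C06B: 3-byte form → EC 81 AB.
U+0039: 1-byte form → 39.
U+0076: 1-byte form → 76.
U+570B: 3-byte form → E5 9C 8B.
U+1F98F: 4-byte form → F0 9F A6 8F.
U+D0DF6: 4-byte form → F3 90 B7 B6.
U+1D746: 4-byte form → F0 9D 9D 86.
U+06EF: 2-byte form → DB AF.
Concatenated (22 bytes): EC 81 AB 39 76 E5 9C 8B F0 9F A6 8F F3 90 B7 B6 F0 9D 9D 86 DB AF.

EC 81 AB 39 76 E5 9C 8B F0 9F A6 8F F3 90 B7 B6 F0 9D 9D 86 DB AF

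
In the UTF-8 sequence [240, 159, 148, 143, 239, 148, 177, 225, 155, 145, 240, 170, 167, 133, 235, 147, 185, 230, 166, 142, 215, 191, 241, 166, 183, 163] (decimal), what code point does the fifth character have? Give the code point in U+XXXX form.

Offset 0: leading byte 0xF0 = 11110000 → 4-byte char #1 = F0 9F 94 8F.
Offset 4: leading byte 0xEF = 11101111 → 3-byte char #2 = EF 94 B1.
Offset 7: leading byte 0xE1 = 11100001 → 3-byte char #3 = E1 9B 91.
Offset 10: leading byte 0xF0 = 11110000 → 4-byte char #4 = F0 AA A7 85.
Offset 14: leading byte 0xEB = 11101011 → 3-byte char #5 = EB 93 B9.
Leading byte 0xEB = 11101011 matches 1110xxxx → 3-byte sequence.
Byte 1: 0xEB = 11101011, payload 1011 (4 bits).
Byte 2: 0x93 = 10010011 (10xxxxxx ✓), payload 010011.
Byte 3: 0xB9 = 10111001 (10xxxxxx ✓), payload 111001.
Concatenate: 1011010011111001 = 0xB4F9 (16 bits → U+B4F9).

U+B4F9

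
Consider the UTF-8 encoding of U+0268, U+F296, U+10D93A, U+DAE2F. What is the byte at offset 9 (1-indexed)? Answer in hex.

1-indexed offset 9 is 0-indexed offset 8.
U+0268 → 2-byte form C9 A8 at offsets 0–1.
U+F296 → 3-byte form EF 8A 96 at offsets 2–4.
U+10D93A → 4-byte form F4 8D A4 BA at offsets 5–8.
Offset 8 falls in char 3's range; it's byte 4 of F4 8D A4 BA = 0xBA.

0xBA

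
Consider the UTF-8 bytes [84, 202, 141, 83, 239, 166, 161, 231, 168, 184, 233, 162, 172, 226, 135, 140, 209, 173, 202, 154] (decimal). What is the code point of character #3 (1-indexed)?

U+0053

Offset 0: leading byte 0x54 = 01010100 → 1-byte char #1 = 54.
Offset 1: leading byte 0xCA = 11001010 → 2-byte char #2 = CA 8D.
Offset 3: leading byte 0x53 = 01010011 → 1-byte char #3 = 53.
Leading byte 0x53 = 01010011 matches 0xxxxxxx → 1-byte sequence.
Byte 1: 0x53 = 01010011, payload 1010011 (7 bits).
Concatenate: 1010011 = 0x53 (7 bits → U+0053).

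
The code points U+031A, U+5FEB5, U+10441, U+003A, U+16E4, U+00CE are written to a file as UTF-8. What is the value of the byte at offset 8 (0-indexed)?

U+031A → 2-byte form CC 9A at offsets 0–1.
U+5FEB5 → 4-byte form F1 9F BA B5 at offsets 2–5.
U+10441 → 4-byte form F0 90 91 81 at offsets 6–9.
Offset 8 falls in char 3's range; it's byte 3 of F0 90 91 81 = 0x91.

0x91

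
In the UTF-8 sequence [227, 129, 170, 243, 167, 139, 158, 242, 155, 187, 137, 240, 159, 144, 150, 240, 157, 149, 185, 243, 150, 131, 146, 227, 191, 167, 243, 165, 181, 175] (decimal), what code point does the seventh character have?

Offset 0: leading byte 0xE3 = 11100011 → 3-byte char #1 = E3 81 AA.
Offset 3: leading byte 0xF3 = 11110011 → 4-byte char #2 = F3 A7 8B 9E.
Offset 7: leading byte 0xF2 = 11110010 → 4-byte char #3 = F2 9B BB 89.
Offset 11: leading byte 0xF0 = 11110000 → 4-byte char #4 = F0 9F 90 96.
Offset 15: leading byte 0xF0 = 11110000 → 4-byte char #5 = F0 9D 95 B9.
Offset 19: leading byte 0xF3 = 11110011 → 4-byte char #6 = F3 96 83 92.
Offset 23: leading byte 0xE3 = 11100011 → 3-byte char #7 = E3 BF A7.
Leading byte 0xE3 = 11100011 matches 1110xxxx → 3-byte sequence.
Byte 1: 0xE3 = 11100011, payload 0011 (4 bits).
Byte 2: 0xBF = 10111111 (10xxxxxx ✓), payload 111111.
Byte 3: 0xA7 = 10100111 (10xxxxxx ✓), payload 100111.
Concatenate: 0011111111100111 = 0x3FE7 (16 bits → U+3FE7).

U+3FE7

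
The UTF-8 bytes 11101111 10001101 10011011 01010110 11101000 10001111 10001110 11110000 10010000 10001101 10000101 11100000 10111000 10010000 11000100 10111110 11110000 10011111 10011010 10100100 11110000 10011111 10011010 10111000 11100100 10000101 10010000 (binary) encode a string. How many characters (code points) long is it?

Byte at offset 0: 0xEF = 11101111 → 3-byte char (#1). Advance 3.
Byte at offset 3: 0x56 = 01010110 → 1-byte char (#2). Advance 1.
Byte at offset 4: 0xE8 = 11101000 → 3-byte char (#3). Advance 3.
Byte at offset 7: 0xF0 = 11110000 → 4-byte char (#4). Advance 4.
Byte at offset 11: 0xE0 = 11100000 → 3-byte char (#5). Advance 3.
Byte at offset 14: 0xC4 = 11000100 → 2-byte char (#6). Advance 2.
Byte at offset 16: 0xF0 = 11110000 → 4-byte char (#7). Advance 4.
Byte at offset 20: 0xF0 = 11110000 → 4-byte char (#8). Advance 4.
Byte at offset 24: 0xE4 = 11100100 → 3-byte char (#9). Advance 3.
Reached end at offset 27 after 9 code points.

9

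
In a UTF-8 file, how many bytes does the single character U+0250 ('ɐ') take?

2

U+0250 = 0x250. UTF-8 uses 1 byte below 0x80, 2 below 0x800, 3 below 0x10000, 4 up to 0x10FFFF. 0x250 is in U+0080–U+07FF → 2 bytes.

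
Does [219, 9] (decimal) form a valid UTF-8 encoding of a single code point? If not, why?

Leading byte 0xDB = 11011011 → 2-byte form.
Byte 2 is 0x09 = 00001001, which is not 10xxxxxx — expected a continuation byte.

invalid (non-continuation byte where continuation expected)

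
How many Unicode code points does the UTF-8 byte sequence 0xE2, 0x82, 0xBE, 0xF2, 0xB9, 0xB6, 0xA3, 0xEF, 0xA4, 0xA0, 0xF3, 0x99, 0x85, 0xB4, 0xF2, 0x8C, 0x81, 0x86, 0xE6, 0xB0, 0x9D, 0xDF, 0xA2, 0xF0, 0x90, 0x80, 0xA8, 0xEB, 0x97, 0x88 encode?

Byte at offset 0: 0xE2 = 11100010 → 3-byte char (#1). Advance 3.
Byte at offset 3: 0xF2 = 11110010 → 4-byte char (#2). Advance 4.
Byte at offset 7: 0xEF = 11101111 → 3-byte char (#3). Advance 3.
Byte at offset 10: 0xF3 = 11110011 → 4-byte char (#4). Advance 4.
Byte at offset 14: 0xF2 = 11110010 → 4-byte char (#5). Advance 4.
Byte at offset 18: 0xE6 = 11100110 → 3-byte char (#6). Advance 3.
Byte at offset 21: 0xDF = 11011111 → 2-byte char (#7). Advance 2.
Byte at offset 23: 0xF0 = 11110000 → 4-byte char (#8). Advance 4.
Byte at offset 27: 0xEB = 11101011 → 3-byte char (#9). Advance 3.
Reached end at offset 30 after 9 code points.

9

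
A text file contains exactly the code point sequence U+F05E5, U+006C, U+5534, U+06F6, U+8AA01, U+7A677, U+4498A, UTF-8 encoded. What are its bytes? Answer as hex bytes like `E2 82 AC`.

U+F05E5: 4-byte form → F3 B0 97 A5.
U+006C: 1-byte form → 6C.
U+5534: 3-byte form → E5 94 B4.
U+06F6: 2-byte form → DB B6.
U+8AA01: 4-byte form → F2 8A A8 81.
U+7A677: 4-byte form → F1 BA 99 B7.
U+4498A: 4-byte form → F1 84 A6 8A.
Concatenated (22 bytes): F3 B0 97 A5 6C E5 94 B4 DB B6 F2 8A A8 81 F1 BA 99 B7 F1 84 A6 8A.

F3 B0 97 A5 6C E5 94 B4 DB B6 F2 8A A8 81 F1 BA 99 B7 F1 84 A6 8A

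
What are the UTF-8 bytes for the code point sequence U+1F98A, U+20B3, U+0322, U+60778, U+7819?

U+1F98A: 4-byte form → F0 9F A6 8A.
U+20B3: 3-byte form → E2 82 B3.
U+0322: 2-byte form → CC A2.
U+60778: 4-byte form → F1 A0 9D B8.
U+7819: 3-byte form → E7 A0 99.
Concatenated (16 bytes): F0 9F A6 8A E2 82 B3 CC A2 F1 A0 9D B8 E7 A0 99.

F0 9F A6 8A E2 82 B3 CC A2 F1 A0 9D B8 E7 A0 99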